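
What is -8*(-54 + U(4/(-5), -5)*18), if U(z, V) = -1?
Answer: 576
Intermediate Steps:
-8*(-54 + U(4/(-5), -5)*18) = -8*(-54 - 1*18) = -8*(-54 - 18) = -8*(-72) = 576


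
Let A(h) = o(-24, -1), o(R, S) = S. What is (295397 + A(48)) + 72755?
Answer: 368151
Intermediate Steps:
A(h) = -1
(295397 + A(48)) + 72755 = (295397 - 1) + 72755 = 295396 + 72755 = 368151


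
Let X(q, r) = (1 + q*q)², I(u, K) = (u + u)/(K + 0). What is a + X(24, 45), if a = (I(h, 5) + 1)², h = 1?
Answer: 8323274/25 ≈ 3.3293e+5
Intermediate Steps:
I(u, K) = 2*u/K (I(u, K) = (2*u)/K = 2*u/K)
X(q, r) = (1 + q²)²
a = 49/25 (a = (2*1/5 + 1)² = (2*1*(⅕) + 1)² = (⅖ + 1)² = (7/5)² = 49/25 ≈ 1.9600)
a + X(24, 45) = 49/25 + (1 + 24²)² = 49/25 + (1 + 576)² = 49/25 + 577² = 49/25 + 332929 = 8323274/25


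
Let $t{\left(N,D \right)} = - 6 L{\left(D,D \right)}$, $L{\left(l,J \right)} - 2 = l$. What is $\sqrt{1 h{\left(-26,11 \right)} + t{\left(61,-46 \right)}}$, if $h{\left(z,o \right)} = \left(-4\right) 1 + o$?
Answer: $\sqrt{271} \approx 16.462$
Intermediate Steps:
$h{\left(z,o \right)} = -4 + o$
$L{\left(l,J \right)} = 2 + l$
$t{\left(N,D \right)} = -12 - 6 D$ ($t{\left(N,D \right)} = - 6 \left(2 + D\right) = -12 - 6 D$)
$\sqrt{1 h{\left(-26,11 \right)} + t{\left(61,-46 \right)}} = \sqrt{1 \left(-4 + 11\right) - -264} = \sqrt{1 \cdot 7 + \left(-12 + 276\right)} = \sqrt{7 + 264} = \sqrt{271}$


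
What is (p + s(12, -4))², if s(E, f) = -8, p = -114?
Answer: 14884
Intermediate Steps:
(p + s(12, -4))² = (-114 - 8)² = (-122)² = 14884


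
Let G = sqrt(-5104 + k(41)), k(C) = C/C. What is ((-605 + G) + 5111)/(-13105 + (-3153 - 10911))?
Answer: -4506/27169 - 27*I*sqrt(7)/27169 ≈ -0.16585 - 0.0026293*I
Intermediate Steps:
k(C) = 1
G = 27*I*sqrt(7) (G = sqrt(-5104 + 1) = sqrt(-5103) = 27*I*sqrt(7) ≈ 71.435*I)
((-605 + G) + 5111)/(-13105 + (-3153 - 10911)) = ((-605 + 27*I*sqrt(7)) + 5111)/(-13105 + (-3153 - 10911)) = (4506 + 27*I*sqrt(7))/(-13105 - 14064) = (4506 + 27*I*sqrt(7))/(-27169) = (4506 + 27*I*sqrt(7))*(-1/27169) = -4506/27169 - 27*I*sqrt(7)/27169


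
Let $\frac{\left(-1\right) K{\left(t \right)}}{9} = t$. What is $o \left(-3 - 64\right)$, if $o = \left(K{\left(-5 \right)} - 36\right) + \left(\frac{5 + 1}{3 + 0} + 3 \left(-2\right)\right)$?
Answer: $-335$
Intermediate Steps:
$K{\left(t \right)} = - 9 t$
$o = 5$ ($o = \left(\left(-9\right) \left(-5\right) - 36\right) + \left(\frac{5 + 1}{3 + 0} + 3 \left(-2\right)\right) = \left(45 - 36\right) - \left(6 - \frac{6}{3}\right) = 9 + \left(6 \cdot \frac{1}{3} - 6\right) = 9 + \left(2 - 6\right) = 9 - 4 = 5$)
$o \left(-3 - 64\right) = 5 \left(-3 - 64\right) = 5 \left(-67\right) = -335$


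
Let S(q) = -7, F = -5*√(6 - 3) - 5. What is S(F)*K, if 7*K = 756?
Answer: -756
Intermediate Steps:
F = -5 - 5*√3 (F = -5*√3 - 5 = -5 - 5*√3 ≈ -13.660)
K = 108 (K = (⅐)*756 = 108)
S(F)*K = -7*108 = -756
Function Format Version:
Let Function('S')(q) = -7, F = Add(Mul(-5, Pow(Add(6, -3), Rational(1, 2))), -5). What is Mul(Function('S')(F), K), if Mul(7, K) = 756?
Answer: -756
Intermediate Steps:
F = Add(-5, Mul(-5, Pow(3, Rational(1, 2)))) (F = Add(Mul(-5, Pow(3, Rational(1, 2))), -5) = Add(-5, Mul(-5, Pow(3, Rational(1, 2)))) ≈ -13.660)
K = 108 (K = Mul(Rational(1, 7), 756) = 108)
Mul(Function('S')(F), K) = Mul(-7, 108) = -756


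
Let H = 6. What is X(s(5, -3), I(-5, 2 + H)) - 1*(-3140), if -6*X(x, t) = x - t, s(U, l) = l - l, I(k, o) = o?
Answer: 9424/3 ≈ 3141.3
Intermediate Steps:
s(U, l) = 0
X(x, t) = -x/6 + t/6 (X(x, t) = -(x - t)/6 = -x/6 + t/6)
X(s(5, -3), I(-5, 2 + H)) - 1*(-3140) = (-1/6*0 + (2 + 6)/6) - 1*(-3140) = (0 + (1/6)*8) + 3140 = (0 + 4/3) + 3140 = 4/3 + 3140 = 9424/3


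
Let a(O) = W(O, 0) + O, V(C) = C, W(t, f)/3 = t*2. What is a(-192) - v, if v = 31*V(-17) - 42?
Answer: -775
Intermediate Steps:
W(t, f) = 6*t (W(t, f) = 3*(t*2) = 3*(2*t) = 6*t)
a(O) = 7*O (a(O) = 6*O + O = 7*O)
v = -569 (v = 31*(-17) - 42 = -527 - 42 = -569)
a(-192) - v = 7*(-192) - 1*(-569) = -1344 + 569 = -775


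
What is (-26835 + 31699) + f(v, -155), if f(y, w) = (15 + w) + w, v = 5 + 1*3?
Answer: 4569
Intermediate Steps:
v = 8 (v = 5 + 3 = 8)
f(y, w) = 15 + 2*w
(-26835 + 31699) + f(v, -155) = (-26835 + 31699) + (15 + 2*(-155)) = 4864 + (15 - 310) = 4864 - 295 = 4569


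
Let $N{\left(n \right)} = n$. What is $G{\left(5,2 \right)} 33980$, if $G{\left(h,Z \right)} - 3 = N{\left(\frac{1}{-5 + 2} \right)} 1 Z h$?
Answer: $- \frac{33980}{3} \approx -11327.0$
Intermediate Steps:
$G{\left(h,Z \right)} = 3 - \frac{Z h}{3}$ ($G{\left(h,Z \right)} = 3 + \frac{1}{-5 + 2} \cdot 1 Z h = 3 + \frac{1}{-3} \cdot 1 Z h = 3 + \left(- \frac{1}{3}\right) 1 Z h = 3 + - \frac{Z}{3} h = 3 - \frac{Z h}{3}$)
$G{\left(5,2 \right)} 33980 = \left(3 - \frac{2}{3} \cdot 5\right) 33980 = \left(3 - \frac{10}{3}\right) 33980 = \left(- \frac{1}{3}\right) 33980 = - \frac{33980}{3}$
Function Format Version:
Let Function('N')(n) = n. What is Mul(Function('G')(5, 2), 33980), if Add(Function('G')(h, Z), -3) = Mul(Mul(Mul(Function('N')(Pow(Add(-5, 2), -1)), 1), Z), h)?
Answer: Rational(-33980, 3) ≈ -11327.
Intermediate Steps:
Function('G')(h, Z) = Add(3, Mul(Rational(-1, 3), Z, h)) (Function('G')(h, Z) = Add(3, Mul(Mul(Mul(Pow(Add(-5, 2), -1), 1), Z), h)) = Add(3, Mul(Mul(Mul(Pow(-3, -1), 1), Z), h)) = Add(3, Mul(Mul(Mul(Rational(-1, 3), 1), Z), h)) = Add(3, Mul(Mul(Rational(-1, 3), Z), h)) = Add(3, Mul(Rational(-1, 3), Z, h)))
Mul(Function('G')(5, 2), 33980) = Mul(Add(3, Mul(Rational(-1, 3), 2, 5)), 33980) = Mul(Add(3, Rational(-10, 3)), 33980) = Mul(Rational(-1, 3), 33980) = Rational(-33980, 3)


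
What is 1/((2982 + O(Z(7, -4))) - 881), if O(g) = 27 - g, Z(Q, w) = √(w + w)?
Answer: 266/566049 + I*√2/2264196 ≈ 0.00046992 + 6.246e-7*I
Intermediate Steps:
Z(Q, w) = √2*√w (Z(Q, w) = √(2*w) = √2*√w)
1/((2982 + O(Z(7, -4))) - 881) = 1/((2982 + (27 - √2*√(-4))) - 881) = 1/((2982 + (27 - √2*2*I)) - 881) = 1/((2982 + (27 - 2*I*√2)) - 881) = 1/((3009 - 2*I*√2) - 881) = 1/(2128 - 2*I*√2)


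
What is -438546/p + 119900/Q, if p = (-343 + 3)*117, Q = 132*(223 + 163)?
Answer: 2852948/213265 ≈ 13.377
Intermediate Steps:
Q = 50952 (Q = 132*386 = 50952)
p = -39780 (p = -340*117 = -39780)
-438546/p + 119900/Q = -438546/(-39780) + 119900/50952 = -438546*(-1/39780) + 119900*(1/50952) = 73091/6630 + 2725/1158 = 2852948/213265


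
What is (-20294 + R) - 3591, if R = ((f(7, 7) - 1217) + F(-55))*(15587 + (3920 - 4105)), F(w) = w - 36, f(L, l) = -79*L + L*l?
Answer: -27932309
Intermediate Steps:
F(w) = -36 + w
R = -27908424 (R = ((7*(-79 + 7) - 1217) + (-36 - 55))*(15587 + (3920 - 4105)) = ((7*(-72) - 1217) - 91)*(15587 - 185) = ((-504 - 1217) - 91)*15402 = (-1721 - 91)*15402 = -1812*15402 = -27908424)
(-20294 + R) - 3591 = (-20294 - 27908424) - 3591 = -27928718 - 3591 = -27932309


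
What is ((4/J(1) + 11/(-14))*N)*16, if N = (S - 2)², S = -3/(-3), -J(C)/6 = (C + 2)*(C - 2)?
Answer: -568/63 ≈ -9.0159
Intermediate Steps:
J(C) = -6*(-2 + C)*(2 + C) (J(C) = -6*(C + 2)*(C - 2) = -6*(2 + C)*(-2 + C) = -6*(-2 + C)*(2 + C))
S = 1 (S = -3*(-⅓) = 1)
N = 1 (N = (1 - 2)² = (-1)² = 1)
((4/J(1) + 11/(-14))*N)*16 = ((4/(24 - 6*1²) + 11/(-14))*1)*16 = ((4/(24 - 6*1) + 11*(-1/14))*1)*16 = ((4/(24 - 6) - 11/14)*1)*16 = ((4/18 - 11/14)*1)*16 = ((4*(1/18) - 11/14)*1)*16 = ((2/9 - 11/14)*1)*16 = -71/126*1*16 = -71/126*16 = -568/63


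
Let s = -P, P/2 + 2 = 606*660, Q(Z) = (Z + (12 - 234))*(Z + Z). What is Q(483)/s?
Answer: -126063/399958 ≈ -0.31519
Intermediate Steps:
Q(Z) = 2*Z*(-222 + Z) (Q(Z) = (Z - 222)*(2*Z) = (-222 + Z)*(2*Z) = 2*Z*(-222 + Z))
P = 799916 (P = -4 + 2*(606*660) = -4 + 2*399960 = -4 + 799920 = 799916)
s = -799916 (s = -1*799916 = -799916)
Q(483)/s = (2*483*(-222 + 483))/(-799916) = (2*483*261)*(-1/799916) = 252126*(-1/799916) = -126063/399958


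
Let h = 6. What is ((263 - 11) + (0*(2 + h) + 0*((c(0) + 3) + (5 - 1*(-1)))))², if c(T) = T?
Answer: 63504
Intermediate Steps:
((263 - 11) + (0*(2 + h) + 0*((c(0) + 3) + (5 - 1*(-1)))))² = ((263 - 11) + (0*(2 + 6) + 0*((0 + 3) + (5 - 1*(-1)))))² = (252 + (0*8 + 0*(3 + (5 + 1))))² = (252 + (0 + 0*(3 + 6)))² = (252 + (0 + 0*9))² = (252 + (0 + 0))² = (252 + 0)² = 252² = 63504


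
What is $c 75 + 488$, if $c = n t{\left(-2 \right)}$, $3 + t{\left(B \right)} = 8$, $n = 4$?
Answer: $1988$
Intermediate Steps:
$t{\left(B \right)} = 5$ ($t{\left(B \right)} = -3 + 8 = 5$)
$c = 20$ ($c = 4 \cdot 5 = 20$)
$c 75 + 488 = 20 \cdot 75 + 488 = 1500 + 488 = 1988$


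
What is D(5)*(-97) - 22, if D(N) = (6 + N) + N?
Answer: -1574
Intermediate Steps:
D(N) = 6 + 2*N
D(5)*(-97) - 22 = (6 + 2*5)*(-97) - 22 = (6 + 10)*(-97) - 22 = 16*(-97) - 22 = -1552 - 22 = -1574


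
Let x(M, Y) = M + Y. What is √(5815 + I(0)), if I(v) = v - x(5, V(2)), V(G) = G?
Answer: 44*√3 ≈ 76.210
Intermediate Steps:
I(v) = -7 + v (I(v) = v - (5 + 2) = v - 1*7 = v - 7 = -7 + v)
√(5815 + I(0)) = √(5815 + (-7 + 0)) = √(5815 - 7) = √5808 = 44*√3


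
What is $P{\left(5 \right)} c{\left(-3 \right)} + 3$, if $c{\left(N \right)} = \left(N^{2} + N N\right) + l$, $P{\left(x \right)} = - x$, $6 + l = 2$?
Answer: $-67$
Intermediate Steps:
$l = -4$ ($l = -6 + 2 = -4$)
$c{\left(N \right)} = -4 + 2 N^{2}$ ($c{\left(N \right)} = \left(N^{2} + N N\right) - 4 = \left(N^{2} + N^{2}\right) - 4 = 2 N^{2} - 4 = -4 + 2 N^{2}$)
$P{\left(5 \right)} c{\left(-3 \right)} + 3 = \left(-1\right) 5 \left(-4 + 2 \left(-3\right)^{2}\right) + 3 = - 5 \left(-4 + 2 \cdot 9\right) + 3 = - 5 \left(-4 + 18\right) + 3 = \left(-5\right) 14 + 3 = -70 + 3 = -67$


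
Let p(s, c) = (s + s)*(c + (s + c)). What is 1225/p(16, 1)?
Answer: 1225/576 ≈ 2.1267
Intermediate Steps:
p(s, c) = 2*s*(s + 2*c) (p(s, c) = (2*s)*(c + (c + s)) = (2*s)*(s + 2*c) = 2*s*(s + 2*c))
1225/p(16, 1) = 1225/((2*16*(16 + 2*1))) = 1225/((2*16*(16 + 2))) = 1225/((2*16*18)) = 1225/576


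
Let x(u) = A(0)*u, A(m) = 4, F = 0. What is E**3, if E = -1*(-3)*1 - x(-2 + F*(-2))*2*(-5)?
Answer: -456533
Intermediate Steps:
x(u) = 4*u
E = -77 (E = -1*(-3)*1 - (4*(-2 + 0*(-2)))*2*(-5) = 3*1 - (4*(-2 + 0))*2*(-5) = 3 - (4*(-2))*2*(-5) = 3 - (-8*2)*(-5) = 3 - (-16)*(-5) = 3 - 1*80 = 3 - 80 = -77)
E**3 = (-77)**3 = -456533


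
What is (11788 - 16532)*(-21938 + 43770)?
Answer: -103571008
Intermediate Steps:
(11788 - 16532)*(-21938 + 43770) = -4744*21832 = -103571008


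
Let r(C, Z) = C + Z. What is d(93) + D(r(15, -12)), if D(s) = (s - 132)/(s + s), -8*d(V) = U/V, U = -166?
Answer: -7915/372 ≈ -21.277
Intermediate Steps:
d(V) = 83/(4*V) (d(V) = -(-83)/(4*V) = 83/(4*V))
D(s) = (-132 + s)/(2*s) (D(s) = (-132 + s)/((2*s)) = (-132 + s)*(1/(2*s)) = (-132 + s)/(2*s))
d(93) + D(r(15, -12)) = (83/4)/93 + (-132 + (15 - 12))/(2*(15 - 12)) = (83/4)*(1/93) + (½)*(-132 + 3)/3 = 83/372 + (½)*(⅓)*(-129) = 83/372 - 43/2 = -7915/372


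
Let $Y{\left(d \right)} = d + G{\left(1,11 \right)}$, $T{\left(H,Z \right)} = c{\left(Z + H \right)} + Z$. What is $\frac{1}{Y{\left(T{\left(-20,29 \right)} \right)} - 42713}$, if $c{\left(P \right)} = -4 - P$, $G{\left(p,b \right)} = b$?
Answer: $- \frac{1}{42686} \approx -2.3427 \cdot 10^{-5}$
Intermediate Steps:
$T{\left(H,Z \right)} = -4 - H$ ($T{\left(H,Z \right)} = \left(-4 - \left(Z + H\right)\right) + Z = \left(-4 - \left(H + Z\right)\right) + Z = \left(-4 - H - Z\right) + Z = -4 - H$)
$Y{\left(d \right)} = 11 + d$ ($Y{\left(d \right)} = d + 11 = 11 + d$)
$\frac{1}{Y{\left(T{\left(-20,29 \right)} \right)} - 42713} = \frac{1}{\left(11 - -16\right) - 42713} = \frac{1}{\left(11 + \left(-4 + 20\right)\right) - 42713} = \frac{1}{\left(11 + 16\right) - 42713} = \frac{1}{27 - 42713} = \frac{1}{-42686} = - \frac{1}{42686}$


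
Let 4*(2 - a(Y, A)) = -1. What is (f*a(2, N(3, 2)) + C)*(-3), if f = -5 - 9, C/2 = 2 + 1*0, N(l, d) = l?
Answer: 165/2 ≈ 82.500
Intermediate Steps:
C = 4 (C = 2*(2 + 1*0) = 2*(2 + 0) = 2*2 = 4)
a(Y, A) = 9/4 (a(Y, A) = 2 - ¼*(-1) = 2 + ¼ = 9/4)
f = -14
(f*a(2, N(3, 2)) + C)*(-3) = (-14*9/4 + 4)*(-3) = (-63/2 + 4)*(-3) = -55/2*(-3) = 165/2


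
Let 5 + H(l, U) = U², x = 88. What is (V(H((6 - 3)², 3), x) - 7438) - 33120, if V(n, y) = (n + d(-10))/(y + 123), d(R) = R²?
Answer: -8557634/211 ≈ -40558.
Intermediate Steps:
H(l, U) = -5 + U²
V(n, y) = (100 + n)/(123 + y) (V(n, y) = (n + (-10)²)/(y + 123) = (n + 100)/(123 + y) = (100 + n)/(123 + y))
(V(H((6 - 3)², 3), x) - 7438) - 33120 = ((100 + (-5 + 3²))/(123 + 88) - 7438) - 33120 = ((100 + (-5 + 9))/211 - 7438) - 33120 = ((100 + 4)/211 - 7438) - 33120 = ((1/211)*104 - 7438) - 33120 = (104/211 - 7438) - 33120 = -1569314/211 - 33120 = -8557634/211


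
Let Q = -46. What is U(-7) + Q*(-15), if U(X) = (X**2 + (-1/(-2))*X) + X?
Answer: 1457/2 ≈ 728.50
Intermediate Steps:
U(X) = X**2 + 3*X/2 (U(X) = (X**2 + (-1*(-1/2))*X) + X = (X**2 + X/2) + X = X**2 + 3*X/2)
U(-7) + Q*(-15) = (1/2)*(-7)*(3 + 2*(-7)) - 46*(-15) = (1/2)*(-7)*(3 - 14) + 690 = (1/2)*(-7)*(-11) + 690 = 77/2 + 690 = 1457/2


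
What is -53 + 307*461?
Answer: 141474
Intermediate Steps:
-53 + 307*461 = -53 + 141527 = 141474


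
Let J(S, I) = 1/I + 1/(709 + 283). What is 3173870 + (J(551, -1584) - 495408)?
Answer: 263046396133/98208 ≈ 2.6785e+6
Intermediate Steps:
J(S, I) = 1/992 + 1/I (J(S, I) = 1/I + 1/992 = 1/992 + 1/I)
3173870 + (J(551, -1584) - 495408) = 3173870 + ((1/992)*(992 - 1584)/(-1584) - 495408) = 3173870 + ((1/992)*(-1/1584)*(-592) - 495408) = 3173870 + (37/98208 - 495408) = 3173870 - 48653028827/98208 = 263046396133/98208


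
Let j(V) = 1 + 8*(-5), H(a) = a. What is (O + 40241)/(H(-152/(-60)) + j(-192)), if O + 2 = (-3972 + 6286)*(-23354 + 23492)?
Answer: -5393565/547 ≈ -9860.3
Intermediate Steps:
j(V) = -39 (j(V) = 1 - 40 = -39)
O = 319330 (O = -2 + (-3972 + 6286)*(-23354 + 23492) = -2 + 2314*138 = -2 + 319332 = 319330)
(O + 40241)/(H(-152/(-60)) + j(-192)) = (319330 + 40241)/(-152/(-60) - 39) = 359571/(-152*(-1/60) - 39) = 359571/(38/15 - 39) = 359571/(-547/15) = 359571*(-15/547) = -5393565/547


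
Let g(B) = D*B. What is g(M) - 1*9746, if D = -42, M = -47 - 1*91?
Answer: -3950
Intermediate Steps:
M = -138 (M = -47 - 91 = -138)
g(B) = -42*B
g(M) - 1*9746 = -42*(-138) - 1*9746 = 5796 - 9746 = -3950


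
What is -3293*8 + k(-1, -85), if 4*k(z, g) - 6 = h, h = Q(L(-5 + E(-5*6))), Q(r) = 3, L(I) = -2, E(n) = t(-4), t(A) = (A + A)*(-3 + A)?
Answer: -105367/4 ≈ -26342.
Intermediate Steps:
t(A) = 2*A*(-3 + A) (t(A) = (2*A)*(-3 + A) = 2*A*(-3 + A))
E(n) = 56 (E(n) = 2*(-4)*(-3 - 4) = 2*(-4)*(-7) = 56)
h = 3
k(z, g) = 9/4 (k(z, g) = 3/2 + (¼)*3 = 3/2 + ¾ = 9/4)
-3293*8 + k(-1, -85) = -3293*8 + 9/4 = -26344 + 9/4 = -105367/4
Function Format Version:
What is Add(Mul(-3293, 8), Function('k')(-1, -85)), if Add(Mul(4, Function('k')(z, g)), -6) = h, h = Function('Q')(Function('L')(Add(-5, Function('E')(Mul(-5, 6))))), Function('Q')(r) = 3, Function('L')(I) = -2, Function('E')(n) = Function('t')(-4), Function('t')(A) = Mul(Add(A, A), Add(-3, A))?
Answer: Rational(-105367, 4) ≈ -26342.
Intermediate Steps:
Function('t')(A) = Mul(2, A, Add(-3, A)) (Function('t')(A) = Mul(Mul(2, A), Add(-3, A)) = Mul(2, A, Add(-3, A)))
Function('E')(n) = 56 (Function('E')(n) = Mul(2, -4, Add(-3, -4)) = Mul(2, -4, -7) = 56)
h = 3
Function('k')(z, g) = Rational(9, 4) (Function('k')(z, g) = Add(Rational(3, 2), Mul(Rational(1, 4), 3)) = Add(Rational(3, 2), Rational(3, 4)) = Rational(9, 4))
Add(Mul(-3293, 8), Function('k')(-1, -85)) = Add(Mul(-3293, 8), Rational(9, 4)) = Add(-26344, Rational(9, 4)) = Rational(-105367, 4)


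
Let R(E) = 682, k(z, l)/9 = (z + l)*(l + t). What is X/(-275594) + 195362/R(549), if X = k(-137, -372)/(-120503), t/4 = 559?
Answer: 4756559676739/16604951891 ≈ 286.45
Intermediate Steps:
t = 2236 (t = 4*559 = 2236)
k(z, l) = 9*(2236 + l)*(l + z) (k(z, l) = 9*((z + l)*(l + 2236)) = 9*((l + z)*(2236 + l)) = 9*((2236 + l)*(l + z)) = 9*(2236 + l)*(l + z))
X = 8538984/120503 (X = (9*(-372)**2 + 20124*(-372) + 20124*(-137) + 9*(-372)*(-137))/(-120503) = (9*138384 - 7486128 - 2756988 + 458676)*(-1/120503) = (1245456 - 7486128 - 2756988 + 458676)*(-1/120503) = -8538984*(-1/120503) = 8538984/120503 ≈ 70.861)
X/(-275594) + 195362/R(549) = (8538984/120503)/(-275594) + 195362/682 = (8538984/120503)*(-1/275594) + 195362*(1/682) = -4269492/16604951891 + 3151/11 = 4756559676739/16604951891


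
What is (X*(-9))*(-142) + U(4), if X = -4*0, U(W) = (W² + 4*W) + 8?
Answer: 40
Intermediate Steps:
U(W) = 8 + W² + 4*W
X = 0
(X*(-9))*(-142) + U(4) = (0*(-9))*(-142) + (8 + 4² + 4*4) = 0*(-142) + (8 + 16 + 16) = 0 + 40 = 40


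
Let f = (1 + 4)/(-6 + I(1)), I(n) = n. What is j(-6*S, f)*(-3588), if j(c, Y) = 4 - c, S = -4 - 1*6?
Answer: 200928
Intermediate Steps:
S = -10 (S = -4 - 6 = -10)
f = -1 (f = (1 + 4)/(-6 + 1) = 5/(-5) = 5*(-1/5) = -1)
j(-6*S, f)*(-3588) = (4 - (-6)*(-10))*(-3588) = (4 - 1*60)*(-3588) = (4 - 60)*(-3588) = -56*(-3588) = 200928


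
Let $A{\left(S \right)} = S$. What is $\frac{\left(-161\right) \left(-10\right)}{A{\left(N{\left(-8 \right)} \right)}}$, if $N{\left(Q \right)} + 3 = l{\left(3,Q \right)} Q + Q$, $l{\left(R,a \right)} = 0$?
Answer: $- \frac{1610}{11} \approx -146.36$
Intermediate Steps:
$N{\left(Q \right)} = -3 + Q$ ($N{\left(Q \right)} = -3 + \left(0 Q + Q\right) = -3 + \left(0 + Q\right) = -3 + Q$)
$\frac{\left(-161\right) \left(-10\right)}{A{\left(N{\left(-8 \right)} \right)}} = \frac{\left(-161\right) \left(-10\right)}{-3 - 8} = \frac{1610}{-11} = 1610 \left(- \frac{1}{11}\right) = - \frac{1610}{11}$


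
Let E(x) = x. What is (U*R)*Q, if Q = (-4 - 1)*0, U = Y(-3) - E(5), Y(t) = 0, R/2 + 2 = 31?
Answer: 0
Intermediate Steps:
R = 58 (R = -4 + 2*31 = -4 + 62 = 58)
U = -5 (U = 0 - 1*5 = 0 - 5 = -5)
Q = 0 (Q = -5*0 = 0)
(U*R)*Q = -5*58*0 = -290*0 = 0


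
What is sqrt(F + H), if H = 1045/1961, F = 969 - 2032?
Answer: I*sqrt(4085739578)/1961 ≈ 32.596*I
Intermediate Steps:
F = -1063
H = 1045/1961 (H = 1045*(1/1961) = 1045/1961 ≈ 0.53289)
sqrt(F + H) = sqrt(-1063 + 1045/1961) = sqrt(-2083498/1961) = I*sqrt(4085739578)/1961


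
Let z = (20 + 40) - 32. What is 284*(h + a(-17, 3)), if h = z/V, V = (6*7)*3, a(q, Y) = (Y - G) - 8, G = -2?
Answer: -7100/9 ≈ -788.89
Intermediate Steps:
a(q, Y) = -6 + Y (a(q, Y) = (Y - 1*(-2)) - 8 = (Y + 2) - 8 = (2 + Y) - 8 = -6 + Y)
V = 126 (V = 42*3 = 126)
z = 28 (z = 60 - 32 = 28)
h = 2/9 (h = 28/126 = 28*(1/126) = 2/9 ≈ 0.22222)
284*(h + a(-17, 3)) = 284*(2/9 + (-6 + 3)) = 284*(2/9 - 3) = 284*(-25/9) = -7100/9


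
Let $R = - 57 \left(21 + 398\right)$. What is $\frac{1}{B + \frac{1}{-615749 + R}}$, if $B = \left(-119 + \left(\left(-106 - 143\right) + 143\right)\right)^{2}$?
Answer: $\frac{639632}{32381369999} \approx 1.9753 \cdot 10^{-5}$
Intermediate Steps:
$R = -23883$ ($R = \left(-57\right) 419 = -23883$)
$B = 50625$ ($B = \left(-119 + \left(-249 + 143\right)\right)^{2} = \left(-119 - 106\right)^{2} = \left(-225\right)^{2} = 50625$)
$\frac{1}{B + \frac{1}{-615749 + R}} = \frac{1}{50625 + \frac{1}{-615749 - 23883}} = \frac{1}{50625 + \frac{1}{-639632}} = \frac{1}{50625 - \frac{1}{639632}} = \frac{1}{\frac{32381369999}{639632}} = \frac{639632}{32381369999}$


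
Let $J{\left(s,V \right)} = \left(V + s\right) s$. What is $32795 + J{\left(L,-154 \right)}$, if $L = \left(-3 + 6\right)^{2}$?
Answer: $31490$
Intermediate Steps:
$L = 9$ ($L = 3^{2} = 9$)
$J{\left(s,V \right)} = s \left(V + s\right)$
$32795 + J{\left(L,-154 \right)} = 32795 + 9 \left(-154 + 9\right) = 32795 + 9 \left(-145\right) = 32795 - 1305 = 31490$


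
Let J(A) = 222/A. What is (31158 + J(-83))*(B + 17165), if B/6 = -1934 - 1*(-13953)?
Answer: 230865851868/83 ≈ 2.7815e+9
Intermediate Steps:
B = 72114 (B = 6*(-1934 - 1*(-13953)) = 6*(-1934 + 13953) = 6*12019 = 72114)
(31158 + J(-83))*(B + 17165) = (31158 + 222/(-83))*(72114 + 17165) = (31158 + 222*(-1/83))*89279 = (31158 - 222/83)*89279 = (2585892/83)*89279 = 230865851868/83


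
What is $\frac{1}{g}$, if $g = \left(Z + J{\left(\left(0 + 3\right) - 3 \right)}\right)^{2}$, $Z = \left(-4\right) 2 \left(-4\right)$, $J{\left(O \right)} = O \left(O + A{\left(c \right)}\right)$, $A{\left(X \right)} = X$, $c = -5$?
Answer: $\frac{1}{1024} \approx 0.00097656$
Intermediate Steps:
$J{\left(O \right)} = O \left(-5 + O\right)$ ($J{\left(O \right)} = O \left(O - 5\right) = O \left(-5 + O\right)$)
$Z = 32$ ($Z = \left(-8\right) \left(-4\right) = 32$)
$g = 1024$ ($g = \left(32 + \left(\left(0 + 3\right) - 3\right) \left(-5 + \left(\left(0 + 3\right) - 3\right)\right)\right)^{2} = \left(32 + \left(3 - 3\right) \left(-5 + \left(3 - 3\right)\right)\right)^{2} = \left(32 + 0 \left(-5 + 0\right)\right)^{2} = \left(32 + 0 \left(-5\right)\right)^{2} = \left(32 + 0\right)^{2} = 32^{2} = 1024$)
$\frac{1}{g} = \frac{1}{1024}$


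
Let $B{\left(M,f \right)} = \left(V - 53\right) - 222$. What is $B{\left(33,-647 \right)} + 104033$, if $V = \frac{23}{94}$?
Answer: $\frac{9753275}{94} \approx 1.0376 \cdot 10^{5}$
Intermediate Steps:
$V = \frac{23}{94}$ ($V = 23 \cdot \frac{1}{94} = \frac{23}{94} \approx 0.24468$)
$B{\left(M,f \right)} = - \frac{25827}{94}$ ($B{\left(M,f \right)} = \left(\frac{23}{94} - 53\right) - 222 = - \frac{4959}{94} - 222 = - \frac{25827}{94}$)
$B{\left(33,-647 \right)} + 104033 = - \frac{25827}{94} + 104033 = \frac{9753275}{94}$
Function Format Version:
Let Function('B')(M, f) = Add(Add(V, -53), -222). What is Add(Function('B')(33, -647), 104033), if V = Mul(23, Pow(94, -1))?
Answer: Rational(9753275, 94) ≈ 1.0376e+5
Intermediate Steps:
V = Rational(23, 94) (V = Mul(23, Rational(1, 94)) = Rational(23, 94) ≈ 0.24468)
Function('B')(M, f) = Rational(-25827, 94) (Function('B')(M, f) = Add(Add(Rational(23, 94), -53), -222) = Add(Rational(-4959, 94), -222) = Rational(-25827, 94))
Add(Function('B')(33, -647), 104033) = Add(Rational(-25827, 94), 104033) = Rational(9753275, 94)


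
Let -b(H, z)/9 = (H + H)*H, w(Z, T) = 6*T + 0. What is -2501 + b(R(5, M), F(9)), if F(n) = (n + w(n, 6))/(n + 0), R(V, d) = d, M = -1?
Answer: -2519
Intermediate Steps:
w(Z, T) = 6*T
F(n) = (36 + n)/n (F(n) = (n + 6*6)/(n + 0) = (n + 36)/n = (36 + n)/n)
b(H, z) = -18*H² (b(H, z) = -9*(H + H)*H = -9*2*H*H = -18*H²)
-2501 + b(R(5, M), F(9)) = -2501 - 18*(-1)² = -2501 - 18*1 = -2501 - 18 = -2519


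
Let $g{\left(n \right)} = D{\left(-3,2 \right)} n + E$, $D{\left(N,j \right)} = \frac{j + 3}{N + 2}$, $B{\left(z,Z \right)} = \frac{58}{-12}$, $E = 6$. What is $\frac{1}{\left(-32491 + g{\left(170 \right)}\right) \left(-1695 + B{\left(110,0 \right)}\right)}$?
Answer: $\frac{6}{339983665} \approx 1.7648 \cdot 10^{-8}$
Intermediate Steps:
$B{\left(z,Z \right)} = - \frac{29}{6}$ ($B{\left(z,Z \right)} = 58 \left(- \frac{1}{12}\right) = - \frac{29}{6}$)
$D{\left(N,j \right)} = \frac{3 + j}{2 + N}$
$g{\left(n \right)} = 6 - 5 n$ ($g{\left(n \right)} = \frac{3 + 2}{2 - 3} n + 6 = \frac{1}{-1} \cdot 5 n + 6 = \left(-1\right) 5 n + 6 = - 5 n + 6 = 6 - 5 n$)
$\frac{1}{\left(-32491 + g{\left(170 \right)}\right) \left(-1695 + B{\left(110,0 \right)}\right)} = \frac{1}{\left(-32491 + \left(6 - 850\right)\right) \left(-1695 - \frac{29}{6}\right)} = \frac{1}{\left(-32491 + \left(6 - 850\right)\right) \left(- \frac{10199}{6}\right)} = \frac{1}{\left(-32491 - 844\right) \left(- \frac{10199}{6}\right)} = \frac{1}{\left(-33335\right) \left(- \frac{10199}{6}\right)} = \frac{1}{\frac{339983665}{6}} = \frac{6}{339983665}$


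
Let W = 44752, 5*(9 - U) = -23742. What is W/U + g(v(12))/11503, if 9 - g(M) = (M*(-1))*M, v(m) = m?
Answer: 2577550691/273621861 ≈ 9.4201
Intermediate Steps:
g(M) = 9 + M² (g(M) = 9 - M*(-1)*M = 9 - (-M)*M = 9 - (-1)*M² = 9 + M²)
U = 23787/5 (U = 9 - ⅕*(-23742) = 9 + 23742/5 = 23787/5 ≈ 4757.4)
W/U + g(v(12))/11503 = 44752/(23787/5) + (9 + 12²)/11503 = 44752*(5/23787) + (9 + 144)*(1/11503) = 223760/23787 + 153*(1/11503) = 223760/23787 + 153/11503 = 2577550691/273621861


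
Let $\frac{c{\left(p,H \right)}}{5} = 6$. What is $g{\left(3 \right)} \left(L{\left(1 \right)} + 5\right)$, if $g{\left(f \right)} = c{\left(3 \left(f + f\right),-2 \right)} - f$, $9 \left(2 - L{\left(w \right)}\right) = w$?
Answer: $186$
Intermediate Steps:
$c{\left(p,H \right)} = 30$ ($c{\left(p,H \right)} = 5 \cdot 6 = 30$)
$L{\left(w \right)} = 2 - \frac{w}{9}$
$g{\left(f \right)} = 30 - f$
$g{\left(3 \right)} \left(L{\left(1 \right)} + 5\right) = \left(30 - 3\right) \left(\left(2 - \frac{1}{9}\right) + 5\right) = 27 \left(\frac{17}{9} + 5\right) = 27 \cdot \frac{62}{9} = 186$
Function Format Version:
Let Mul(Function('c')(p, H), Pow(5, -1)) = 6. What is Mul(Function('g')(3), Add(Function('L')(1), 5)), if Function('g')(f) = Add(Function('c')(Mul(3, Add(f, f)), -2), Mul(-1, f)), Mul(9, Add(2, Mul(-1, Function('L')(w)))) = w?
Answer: 186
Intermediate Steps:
Function('c')(p, H) = 30 (Function('c')(p, H) = Mul(5, 6) = 30)
Function('L')(w) = Add(2, Mul(Rational(-1, 9), w))
Function('g')(f) = Add(30, Mul(-1, f))
Mul(Function('g')(3), Add(Function('L')(1), 5)) = Mul(Add(30, Mul(-1, 3)), Add(Add(2, Mul(Rational(-1, 9), 1)), 5)) = Mul(Add(30, -3), Add(Add(2, Rational(-1, 9)), 5)) = Mul(27, Add(Rational(17, 9), 5)) = Mul(27, Rational(62, 9)) = 186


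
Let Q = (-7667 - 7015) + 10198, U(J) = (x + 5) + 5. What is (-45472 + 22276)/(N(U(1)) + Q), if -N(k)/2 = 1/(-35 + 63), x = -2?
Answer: 324744/62777 ≈ 5.1730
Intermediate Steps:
U(J) = 8 (U(J) = (-2 + 5) + 5 = 3 + 5 = 8)
N(k) = -1/14 (N(k) = -2/(-35 + 63) = -2/28 = -2*1/28 = -1/14)
Q = -4484 (Q = -14682 + 10198 = -4484)
(-45472 + 22276)/(N(U(1)) + Q) = (-45472 + 22276)/(-1/14 - 4484) = -23196/(-62777/14) = -23196*(-14/62777) = 324744/62777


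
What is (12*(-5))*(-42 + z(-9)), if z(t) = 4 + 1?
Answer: 2220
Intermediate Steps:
z(t) = 5
(12*(-5))*(-42 + z(-9)) = (12*(-5))*(-42 + 5) = -60*(-37) = 2220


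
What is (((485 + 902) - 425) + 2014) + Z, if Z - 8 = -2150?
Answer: 834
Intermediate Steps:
Z = -2142 (Z = 8 - 2150 = -2142)
(((485 + 902) - 425) + 2014) + Z = (((485 + 902) - 425) + 2014) - 2142 = ((1387 - 425) + 2014) - 2142 = (962 + 2014) - 2142 = 2976 - 2142 = 834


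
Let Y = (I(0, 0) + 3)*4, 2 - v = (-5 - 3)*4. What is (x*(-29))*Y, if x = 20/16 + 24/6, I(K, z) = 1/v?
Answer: -62727/34 ≈ -1844.9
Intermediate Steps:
v = 34 (v = 2 - (-5 - 3)*4 = 2 - (-8)*4 = 2 - 1*(-32) = 2 + 32 = 34)
I(K, z) = 1/34
x = 21/4 (x = 20*(1/16) + 24*(1/6) = 5/4 + 4 = 21/4 ≈ 5.2500)
Y = 206/17 (Y = (1/34 + 3)*4 = (103/34)*4 = 206/17 ≈ 12.118)
(x*(-29))*Y = ((21/4)*(-29))*(206/17) = -609/4*206/17 = -62727/34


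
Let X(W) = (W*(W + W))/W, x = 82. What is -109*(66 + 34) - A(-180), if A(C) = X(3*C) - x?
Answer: -9738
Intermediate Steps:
X(W) = 2*W (X(W) = (W*(2*W))/W = (2*W²)/W = 2*W)
A(C) = -82 + 6*C (A(C) = 2*(3*C) - 1*82 = 6*C - 82 = -82 + 6*C)
-109*(66 + 34) - A(-180) = -109*(66 + 34) - (-82 + 6*(-180)) = -109*100 - (-82 - 1080) = -10900 - 1*(-1162) = -10900 + 1162 = -9738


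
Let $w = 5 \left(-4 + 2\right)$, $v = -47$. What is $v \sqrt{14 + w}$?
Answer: $-94$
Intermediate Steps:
$w = -10$ ($w = 5 \left(-2\right) = -10$)
$v \sqrt{14 + w} = - 47 \sqrt{14 - 10} = - 47 \sqrt{4} = \left(-47\right) 2 = -94$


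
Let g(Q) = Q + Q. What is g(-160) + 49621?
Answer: 49301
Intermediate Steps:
g(Q) = 2*Q
g(-160) + 49621 = 2*(-160) + 49621 = -320 + 49621 = 49301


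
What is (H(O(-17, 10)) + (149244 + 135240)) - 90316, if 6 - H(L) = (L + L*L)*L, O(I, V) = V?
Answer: 193074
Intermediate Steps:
H(L) = 6 - L*(L + L²) (H(L) = 6 - (L + L*L)*L = 6 - (L + L²)*L = 6 - L*(L + L²))
(H(O(-17, 10)) + (149244 + 135240)) - 90316 = ((6 - 1*10² - 1*10³) + (149244 + 135240)) - 90316 = ((6 - 1*100 - 1*1000) + 284484) - 90316 = ((6 - 100 - 1000) + 284484) - 90316 = (-1094 + 284484) - 90316 = 283390 - 90316 = 193074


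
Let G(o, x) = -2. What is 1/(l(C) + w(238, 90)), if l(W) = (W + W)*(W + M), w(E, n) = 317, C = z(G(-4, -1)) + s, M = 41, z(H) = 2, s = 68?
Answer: 1/15857 ≈ 6.3064e-5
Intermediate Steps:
C = 70 (C = 2 + 68 = 70)
l(W) = 2*W*(41 + W) (l(W) = (W + W)*(W + 41) = (2*W)*(41 + W) = 2*W*(41 + W))
1/(l(C) + w(238, 90)) = 1/(2*70*(41 + 70) + 317) = 1/(2*70*111 + 317) = 1/(15540 + 317) = 1/15857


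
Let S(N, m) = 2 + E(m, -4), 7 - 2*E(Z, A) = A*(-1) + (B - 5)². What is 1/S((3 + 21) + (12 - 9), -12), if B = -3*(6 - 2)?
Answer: -1/141 ≈ -0.0070922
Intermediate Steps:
B = -12 (B = -3*4 = -12)
E(Z, A) = -141 + A/2 (E(Z, A) = 7/2 - (A*(-1) + (-12 - 5)²)/2 = 7/2 - (-A + (-17)²)/2 = 7/2 - (-A + 289)/2 = 7/2 - (289 - A)/2 = 7/2 + (-289/2 + A/2) = -141 + A/2)
S(N, m) = -141 (S(N, m) = 2 + (-141 + (½)*(-4)) = 2 + (-141 - 2) = 2 - 143 = -141)
1/S((3 + 21) + (12 - 9), -12) = 1/(-141) = -1/141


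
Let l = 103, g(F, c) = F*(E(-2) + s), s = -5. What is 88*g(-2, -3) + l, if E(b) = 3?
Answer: 455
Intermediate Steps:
g(F, c) = -2*F (g(F, c) = F*(3 - 5) = F*(-2) = -2*F)
88*g(-2, -3) + l = 88*(-2*(-2)) + 103 = 88*4 + 103 = 352 + 103 = 455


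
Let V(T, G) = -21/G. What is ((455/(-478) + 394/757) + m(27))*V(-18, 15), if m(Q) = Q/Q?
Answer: -1440201/1809230 ≈ -0.79603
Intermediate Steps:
m(Q) = 1
((455/(-478) + 394/757) + m(27))*V(-18, 15) = ((455/(-478) + 394/757) + 1)*(-21/15) = ((455*(-1/478) + 394*(1/757)) + 1)*(-21*1/15) = ((-455/478 + 394/757) + 1)*(-7/5) = (-156103/361846 + 1)*(-7/5) = (205743/361846)*(-7/5) = -1440201/1809230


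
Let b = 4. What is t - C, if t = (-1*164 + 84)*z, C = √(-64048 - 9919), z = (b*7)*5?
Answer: -11200 - I*√73967 ≈ -11200.0 - 271.97*I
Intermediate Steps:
z = 140 (z = (4*7)*5 = 28*5 = 140)
C = I*√73967 (C = √(-73967) = I*√73967 ≈ 271.97*I)
t = -11200 (t = (-1*164 + 84)*140 = (-164 + 84)*140 = -80*140 = -11200)
t - C = -11200 - I*√73967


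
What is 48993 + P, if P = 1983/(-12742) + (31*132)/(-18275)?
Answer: 11408424050061/232860050 ≈ 48993.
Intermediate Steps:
P = -88379589/232860050 (P = 1983*(-1/12742) + 4092*(-1/18275) = -1983/12742 - 4092/18275 = -88379589/232860050 ≈ -0.37954)
48993 + P = 48993 - 88379589/232860050 = 11408424050061/232860050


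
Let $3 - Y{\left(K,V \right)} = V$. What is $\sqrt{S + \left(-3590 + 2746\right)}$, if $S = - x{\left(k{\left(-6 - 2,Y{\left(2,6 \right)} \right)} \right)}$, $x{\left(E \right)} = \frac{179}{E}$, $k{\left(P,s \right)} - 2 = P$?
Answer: $\frac{i \sqrt{29310}}{6} \approx 28.534 i$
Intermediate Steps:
$Y{\left(K,V \right)} = 3 - V$
$k{\left(P,s \right)} = 2 + P$
$S = \frac{179}{6}$ ($S = - \frac{179}{2 - 8} = - \frac{179}{-6} = - \frac{179 \left(-1\right)}{6} = \left(-1\right) \left(- \frac{179}{6}\right) = \frac{179}{6} \approx 29.833$)
$\sqrt{S + \left(-3590 + 2746\right)} = \sqrt{\frac{179}{6} + \left(-3590 + 2746\right)} = \sqrt{\frac{179}{6} - 844} = \sqrt{- \frac{4885}{6}} = \frac{i \sqrt{29310}}{6}$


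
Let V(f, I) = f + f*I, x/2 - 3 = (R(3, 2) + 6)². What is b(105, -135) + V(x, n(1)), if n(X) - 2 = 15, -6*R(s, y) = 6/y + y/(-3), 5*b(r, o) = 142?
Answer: 57143/45 ≈ 1269.8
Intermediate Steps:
b(r, o) = 142/5 (b(r, o) = (⅕)*142 = 142/5)
R(s, y) = -1/y + y/18 (R(s, y) = -(6/y + y/(-3))/6 = -(6/y + y*(-⅓))/6 = -(6/y - y/3)/6 = -1/y + y/18)
x = 11173/162 (x = 6 + 2*((-1/2 + (1/18)*2) + 6)² = 6 + 2*((-1*½ + ⅑) + 6)² = 6 + 2*((-½ + ⅑) + 6)² = 6 + 2*(-7/18 + 6)² = 6 + 2*(101/18)² = 6 + 2*(10201/324) = 6 + 10201/162 = 11173/162 ≈ 68.969)
n(X) = 17 (n(X) = 2 + 15 = 17)
V(f, I) = f + I*f
b(105, -135) + V(x, n(1)) = 142/5 + 11173*(1 + 17)/162 = 142/5 + (11173/162)*18 = 142/5 + 11173/9 = 57143/45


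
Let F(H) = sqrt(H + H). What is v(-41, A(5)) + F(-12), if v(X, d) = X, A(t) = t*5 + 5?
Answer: -41 + 2*I*sqrt(6) ≈ -41.0 + 4.899*I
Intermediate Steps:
A(t) = 5 + 5*t (A(t) = 5*t + 5 = 5 + 5*t)
F(H) = sqrt(2)*sqrt(H) (F(H) = sqrt(2*H) = sqrt(2)*sqrt(H))
v(-41, A(5)) + F(-12) = -41 + sqrt(2)*sqrt(-12) = -41 + sqrt(2)*(2*I*sqrt(3)) = -41 + 2*I*sqrt(6)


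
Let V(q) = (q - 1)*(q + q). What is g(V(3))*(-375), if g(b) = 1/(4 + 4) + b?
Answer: -36375/8 ≈ -4546.9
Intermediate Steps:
V(q) = 2*q*(-1 + q) (V(q) = (-1 + q)*(2*q) = 2*q*(-1 + q))
g(b) = 1/8 + b
g(V(3))*(-375) = (1/8 + 2*3*(-1 + 3))*(-375) = (1/8 + 2*3*2)*(-375) = (1/8 + 12)*(-375) = (97/8)*(-375) = -36375/8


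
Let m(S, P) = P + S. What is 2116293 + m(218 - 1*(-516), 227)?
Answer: 2117254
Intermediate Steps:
2116293 + m(218 - 1*(-516), 227) = 2116293 + (227 + (218 - 1*(-516))) = 2116293 + (227 + (218 + 516)) = 2116293 + (227 + 734) = 2116293 + 961 = 2117254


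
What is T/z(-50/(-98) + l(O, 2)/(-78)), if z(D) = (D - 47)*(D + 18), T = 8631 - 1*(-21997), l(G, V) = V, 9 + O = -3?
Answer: -27962759097/784996421 ≈ -35.622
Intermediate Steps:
O = -12 (O = -9 - 3 = -12)
T = 30628 (T = 8631 + 21997 = 30628)
z(D) = (-47 + D)*(18 + D)
T/z(-50/(-98) + l(O, 2)/(-78)) = 30628/(-846 + (-50/(-98) + 2/(-78))² - 29*(-50/(-98) + 2/(-78))) = 30628/(-846 + (-50*(-1/98) + 2*(-1/78))² - 29*(-50*(-1/98) + 2*(-1/78))) = 30628/(-846 + (25/49 - 1/39)² - 29*(25/49 - 1/39)) = 30628/(-846 + (926/1911)² - 29*926/1911) = 30628/(-846 + 857476/3651921 - 26854/1911) = 30628/(-3139985684/3651921) = 30628*(-3651921/3139985684) = -27962759097/784996421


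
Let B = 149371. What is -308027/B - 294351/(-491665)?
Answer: -107478591734/73440492715 ≈ -1.4635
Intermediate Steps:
-308027/B - 294351/(-491665) = -308027/149371 - 294351/(-491665) = -308027*1/149371 - 294351*(-1/491665) = -308027/149371 + 294351/491665 = -107478591734/73440492715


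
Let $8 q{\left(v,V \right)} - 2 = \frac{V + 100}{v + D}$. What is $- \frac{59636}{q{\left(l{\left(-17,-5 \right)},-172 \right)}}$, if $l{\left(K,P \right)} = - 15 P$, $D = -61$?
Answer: $\frac{1669808}{11} \approx 1.518 \cdot 10^{5}$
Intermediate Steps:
$q{\left(v,V \right)} = \frac{1}{4} + \frac{100 + V}{8 \left(-61 + v\right)}$ ($q{\left(v,V \right)} = \frac{1}{4} + \frac{\left(V + 100\right) \frac{1}{v - 61}}{8} = \frac{1}{4} + \frac{\left(100 + V\right) \frac{1}{-61 + v}}{8} = \frac{1}{4} + \frac{\frac{1}{-61 + v} \left(100 + V\right)}{8} = \frac{1}{4} + \frac{100 + V}{8 \left(-61 + v\right)}$)
$- \frac{59636}{q{\left(l{\left(-17,-5 \right)},-172 \right)}} = - \frac{59636}{\frac{1}{8} \frac{1}{-61 - -75} \left(-22 - 172 + 2 \left(\left(-15\right) \left(-5\right)\right)\right)} = - \frac{59636}{\frac{1}{8} \frac{1}{-61 + 75} \left(-22 - 172 + 2 \cdot 75\right)} = - \frac{59636}{\frac{1}{8} \cdot \frac{1}{14} \left(-22 - 172 + 150\right)} = - \frac{59636}{\frac{1}{8} \cdot \frac{1}{14} \left(-44\right)} = - \frac{59636}{- \frac{11}{28}} = \left(-59636\right) \left(- \frac{28}{11}\right) = \frac{1669808}{11}$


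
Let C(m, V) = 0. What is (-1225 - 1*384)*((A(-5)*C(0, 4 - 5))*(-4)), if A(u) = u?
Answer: 0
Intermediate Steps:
(-1225 - 1*384)*((A(-5)*C(0, 4 - 5))*(-4)) = (-1225 - 1*384)*(-5*0*(-4)) = (-1225 - 384)*(0*(-4)) = -1609*0 = 0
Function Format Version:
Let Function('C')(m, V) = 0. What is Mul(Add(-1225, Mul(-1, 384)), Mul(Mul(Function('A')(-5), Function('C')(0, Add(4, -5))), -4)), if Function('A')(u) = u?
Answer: 0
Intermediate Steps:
Mul(Add(-1225, Mul(-1, 384)), Mul(Mul(Function('A')(-5), Function('C')(0, Add(4, -5))), -4)) = Mul(Add(-1225, Mul(-1, 384)), Mul(Mul(-5, 0), -4)) = Mul(Add(-1225, -384), Mul(0, -4)) = Mul(-1609, 0) = 0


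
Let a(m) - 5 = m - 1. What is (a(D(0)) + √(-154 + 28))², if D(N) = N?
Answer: -110 + 24*I*√14 ≈ -110.0 + 89.8*I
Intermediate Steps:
a(m) = 4 + m (a(m) = 5 + (m - 1) = 5 + (-1 + m) = 4 + m)
(a(D(0)) + √(-154 + 28))² = ((4 + 0) + √(-154 + 28))² = (4 + √(-126))² = (4 + 3*I*√14)²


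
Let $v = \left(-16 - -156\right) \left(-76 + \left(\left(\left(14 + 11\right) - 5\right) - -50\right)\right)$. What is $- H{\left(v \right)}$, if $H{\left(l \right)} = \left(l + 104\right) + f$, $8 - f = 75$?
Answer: $803$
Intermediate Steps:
$f = -67$ ($f = 8 - 75 = -67$)
$v = -840$ ($v = \left(-16 + 156\right) \left(-76 + \left(\left(25 - 5\right) + 50\right)\right) = 140 \left(-76 + \left(20 + 50\right)\right) = 140 \left(-76 + 70\right) = 140 \left(-6\right) = -840$)
$H{\left(l \right)} = 37 + l$ ($H{\left(l \right)} = \left(l + 104\right) - 67 = \left(104 + l\right) - 67 = 37 + l$)
$- H{\left(v \right)} = - (37 - 840) = \left(-1\right) \left(-803\right) = 803$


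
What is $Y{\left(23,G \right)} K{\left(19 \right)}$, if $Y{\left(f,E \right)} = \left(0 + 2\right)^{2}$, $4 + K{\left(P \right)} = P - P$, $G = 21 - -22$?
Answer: $-16$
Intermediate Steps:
$G = 43$ ($G = 21 + 22 = 43$)
$K{\left(P \right)} = -4$ ($K{\left(P \right)} = -4 + \left(P - P\right) = -4 + 0 = -4$)
$Y{\left(f,E \right)} = 4$ ($Y{\left(f,E \right)} = 2^{2} = 4$)
$Y{\left(23,G \right)} K{\left(19 \right)} = 4 \left(-4\right) = -16$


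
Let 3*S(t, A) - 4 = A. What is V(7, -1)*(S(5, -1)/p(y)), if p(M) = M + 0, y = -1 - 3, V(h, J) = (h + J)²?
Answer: -9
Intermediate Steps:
V(h, J) = (J + h)²
y = -4
p(M) = M
S(t, A) = 4/3 + A/3
V(7, -1)*(S(5, -1)/p(y)) = (-1 + 7)²*((4/3 + (⅓)*(-1))/(-4)) = 6²*((4/3 - ⅓)*(-¼)) = 36*(1*(-¼)) = 36*(-¼) = -9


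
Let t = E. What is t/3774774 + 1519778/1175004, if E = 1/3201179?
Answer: 765190951897487408/591601160987524341 ≈ 1.2934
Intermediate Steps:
E = 1/3201179 ≈ 3.1239e-7
t = 1/3201179 ≈ 3.1239e-7
t/3774774 + 1519778/1175004 = (1/3201179)/3774774 + 1519778/1175004 = (1/3201179)*(1/3774774) + 1519778*(1/1175004) = 1/12083727258546 + 759889/587502 = 765190951897487408/591601160987524341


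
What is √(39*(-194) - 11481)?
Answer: I*√19047 ≈ 138.01*I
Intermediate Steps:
√(39*(-194) - 11481) = √(-7566 - 11481) = √(-19047) = I*√19047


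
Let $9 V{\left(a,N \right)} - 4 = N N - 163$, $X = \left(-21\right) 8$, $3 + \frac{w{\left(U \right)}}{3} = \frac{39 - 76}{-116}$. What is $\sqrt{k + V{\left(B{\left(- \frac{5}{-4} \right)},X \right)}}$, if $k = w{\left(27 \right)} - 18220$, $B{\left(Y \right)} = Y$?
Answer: $\frac{i \sqrt{457461573}}{174} \approx 122.92 i$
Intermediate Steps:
$w{\left(U \right)} = - \frac{933}{116}$ ($w{\left(U \right)} = -9 + 3 \frac{39 - 76}{-116} = -9 + 3 \left(\left(-37\right) \left(- \frac{1}{116}\right)\right) = -9 + 3 \cdot \frac{37}{116} = -9 + \frac{111}{116} = - \frac{933}{116}$)
$X = -168$
$V{\left(a,N \right)} = - \frac{53}{3} + \frac{N^{2}}{9}$ ($V{\left(a,N \right)} = \frac{4}{9} + \frac{N N - 163}{9} = \frac{4}{9} + \frac{N^{2} - 163}{9} = \frac{4}{9} + \frac{-163 + N^{2}}{9} = \frac{4}{9} + \left(- \frac{163}{9} + \frac{N^{2}}{9}\right) = - \frac{53}{3} + \frac{N^{2}}{9}$)
$k = - \frac{2114453}{116}$ ($k = - \frac{933}{116} - 18220 = - \frac{2114453}{116} \approx -18228.0$)
$\sqrt{k + V{\left(B{\left(- \frac{5}{-4} \right)},X \right)}} = \sqrt{- \frac{2114453}{116} - \left(\frac{53}{3} - \frac{\left(-168\right)^{2}}{9}\right)} = \sqrt{- \frac{2114453}{116} + \left(- \frac{53}{3} + \frac{1}{9} \cdot 28224\right)} = \sqrt{- \frac{2114453}{116} + \left(- \frac{53}{3} + 3136\right)} = \sqrt{- \frac{2114453}{116} + \frac{9355}{3}} = \sqrt{- \frac{5258179}{348}} = \frac{i \sqrt{457461573}}{174}$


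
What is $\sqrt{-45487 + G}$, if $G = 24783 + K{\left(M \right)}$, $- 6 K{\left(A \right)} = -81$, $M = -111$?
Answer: $\frac{i \sqrt{82762}}{2} \approx 143.84 i$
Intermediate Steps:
$K{\left(A \right)} = \frac{27}{2}$ ($K{\left(A \right)} = \left(- \frac{1}{6}\right) \left(-81\right) = \frac{27}{2}$)
$G = \frac{49593}{2}$ ($G = 24783 + \frac{27}{2} = \frac{49593}{2} \approx 24797.0$)
$\sqrt{-45487 + G} = \sqrt{-45487 + \frac{49593}{2}} = \sqrt{- \frac{41381}{2}} = \frac{i \sqrt{82762}}{2}$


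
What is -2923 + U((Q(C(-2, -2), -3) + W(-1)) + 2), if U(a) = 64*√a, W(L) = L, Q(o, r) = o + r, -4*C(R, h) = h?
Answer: -2923 + 32*I*√6 ≈ -2923.0 + 78.384*I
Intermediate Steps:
C(R, h) = -h/4
-2923 + U((Q(C(-2, -2), -3) + W(-1)) + 2) = -2923 + 64*√(((-¼*(-2) - 3) - 1) + 2) = -2923 + 64*√(((½ - 3) - 1) + 2) = -2923 + 64*√((-5/2 - 1) + 2) = -2923 + 64*√(-7/2 + 2) = -2923 + 64*√(-3/2) = -2923 + 64*(I*√6/2) = -2923 + 32*I*√6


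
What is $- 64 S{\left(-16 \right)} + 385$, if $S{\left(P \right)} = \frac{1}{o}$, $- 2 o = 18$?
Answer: $\frac{3529}{9} \approx 392.11$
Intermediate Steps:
$o = -9$ ($o = \left(- \frac{1}{2}\right) 18 = -9$)
$S{\left(P \right)} = - \frac{1}{9}$ ($S{\left(P \right)} = \frac{1}{-9} = - \frac{1}{9}$)
$- 64 S{\left(-16 \right)} + 385 = \left(-64\right) \left(- \frac{1}{9}\right) + 385 = \frac{64}{9} + 385 = \frac{3529}{9}$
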